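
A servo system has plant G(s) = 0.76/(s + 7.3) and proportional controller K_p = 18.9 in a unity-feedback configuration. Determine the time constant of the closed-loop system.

Closed-loop transfer function: T(s) = K_p·G(s)/(1 + K_p·G(s)) = 14.36/(s + 7.3 + 14.36) = 14.36/(s + 21.66).
Time constant τ = 1/21.66 = 0.0462 s.

τ = 0.0462 s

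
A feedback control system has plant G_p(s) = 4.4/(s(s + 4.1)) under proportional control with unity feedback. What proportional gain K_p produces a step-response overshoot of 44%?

From %OS = 100·exp(−πζ/√(1−ζ²)) = 44%, ζ = −ln(0.44)/√(π²+ln²(0.44)) = 0.2528.
Characteristic equation s² + 4.1s + 4.4K_p = 0 gives ζ = 4.1/(2√(4.4K_p)).
Setting ζ = 0.2528: √(4.4K_p) = 4.1/(2·0.2528) = 8.108, so K_p = 65.74/4.4 = 14.9.

K_p = 14.9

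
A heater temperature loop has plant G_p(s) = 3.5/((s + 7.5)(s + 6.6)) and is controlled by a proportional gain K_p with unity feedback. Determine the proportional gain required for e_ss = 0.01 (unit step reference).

K_p = 1400

Steady-state error for a unit step on this type-0 loop is 1/(1 + K_p·G_p(0)).
G_p(0) = 0.07071. Require 1/(1 + K_p·0.07071) = 0.01, so 1 + 0.07071·K_p = 100.
K_p = (100 − 1)/0.07071 = 1400.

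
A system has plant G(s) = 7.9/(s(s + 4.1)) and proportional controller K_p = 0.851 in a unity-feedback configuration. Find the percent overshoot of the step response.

1.73%

From 1 + K_pG(s) = 0: s² + 4.1s + 6.723 = 0 ⇒ ω_n = 2.593, ζ = 0.7906.
%OS = 100·exp(−πζ/√(1−ζ²)) = 100·exp(−π·0.7906/√0.3749) = 1.73%.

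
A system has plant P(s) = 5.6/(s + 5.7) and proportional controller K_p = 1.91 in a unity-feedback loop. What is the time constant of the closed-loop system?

τ = 0.061 s

Closed-loop transfer function: T(s) = K_p·P(s)/(1 + K_p·P(s)) = 10.7/(s + 5.7 + 10.7) = 10.7/(s + 16.4).
Time constant τ = 1/16.4 = 0.061 s.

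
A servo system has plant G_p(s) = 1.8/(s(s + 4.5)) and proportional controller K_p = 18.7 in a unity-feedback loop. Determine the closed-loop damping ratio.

ζ = 0.388

1 + K_p·G_p(s) = 0 gives s² + 4.5s + 33.66 = 0.
Matching s² + 2ζω_n s + ω_n²: ω_n = √33.66 = 5.802 rad/s and 2ζω_n = 4.5, so ζ = 4.5/(2·5.802) = 0.388.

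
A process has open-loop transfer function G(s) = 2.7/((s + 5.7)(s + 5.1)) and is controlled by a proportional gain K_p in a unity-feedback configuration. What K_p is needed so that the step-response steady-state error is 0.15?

K_p = 61

Steady-state error for a unit step on this type-0 loop is 1/(1 + K_p·G(0)).
G(0) = 0.09288. Require 1/(1 + K_p·0.09288) = 0.15, so 1 + 0.09288·K_p = 6.667.
K_p = (6.667 − 1)/0.09288 = 61.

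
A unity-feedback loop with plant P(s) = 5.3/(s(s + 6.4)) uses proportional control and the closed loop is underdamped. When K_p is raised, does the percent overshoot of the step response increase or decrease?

ζ = 6.4/(2√(5.3K_p)) decreases as K_p grows; lower damping means more overshoot.

increase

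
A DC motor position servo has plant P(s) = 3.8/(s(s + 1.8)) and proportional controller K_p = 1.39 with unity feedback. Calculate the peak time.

The closed-loop denominator s² + 1.8s + 5.282 gives ω_n = √5.282 = 2.298 and ζ = 1.8/(2ω_n) = 0.3916.
Damped frequency ω_d = ω_n√(1−ζ²) = 2.115 rad/s, so peak time T_p = π/ω_d = 1.49 s.

T_p = 1.49 s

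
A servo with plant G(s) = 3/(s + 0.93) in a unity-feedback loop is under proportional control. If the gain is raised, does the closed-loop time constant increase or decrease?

The closed-loop bandwidth 0.93+K_p·3 grows with K_p, so τ shrinks.

decrease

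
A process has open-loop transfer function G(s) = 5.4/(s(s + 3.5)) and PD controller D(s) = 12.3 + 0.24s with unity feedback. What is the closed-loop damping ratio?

ζ = 0.294

Forward path: (12.3 + 0.24s)·5.4/(s(s+3.5)). The closed-loop characteristic equation is s² + (3.5 + 5.4·0.24)s + 5.4·12.3 = 0.
That is s² + 4.796s + 66.42 = 0, so ω_n = 8.15 rad/s and ζ = 4.796/(2·8.15) = 0.2942.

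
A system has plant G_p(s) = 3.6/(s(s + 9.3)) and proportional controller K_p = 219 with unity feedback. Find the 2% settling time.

T_s ≈ 0.86 s

From 1 + K_pG_p(s) = 0: s² + 9.3s + 788.4 = 0 ⇒ ω_n = 28.08, ζ = 0.1656.
2% settling time T_s ≈ 4/(ζω_n) = 4/4.65 = 0.86 s.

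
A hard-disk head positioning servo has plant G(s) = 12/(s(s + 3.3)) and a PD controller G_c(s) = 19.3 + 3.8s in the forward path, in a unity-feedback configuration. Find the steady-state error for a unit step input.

The open loop G_c(s)G(s) has a pole at the origin (type 1), so the static position error constant is infinite and e_ss = 1/(1+∞) = 0.

0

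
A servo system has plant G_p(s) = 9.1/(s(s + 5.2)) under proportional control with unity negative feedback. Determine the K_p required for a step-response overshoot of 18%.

From %OS = 100·exp(−πζ/√(1−ζ²)) = 18%, ζ = −ln(0.18)/√(π²+ln²(0.18)) = 0.4791.
Characteristic equation s² + 5.2s + 9.1K_p = 0 gives ζ = 5.2/(2√(9.1K_p)).
Setting ζ = 0.4791: √(9.1K_p) = 5.2/(2·0.4791) = 5.427, so K_p = 29.45/9.1 = 3.24.

K_p = 3.24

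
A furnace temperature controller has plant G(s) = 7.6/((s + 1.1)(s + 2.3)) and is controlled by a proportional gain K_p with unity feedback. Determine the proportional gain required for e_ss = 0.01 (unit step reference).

K_p = 33

The loop is type 0, so e_ss(step) = 1/(1 + K_pos) with K_pos = K_p·G(0).
G(0) = 3.004. Require 1/(1 + K_p·3.004) = 0.01, so 1 + 3.004·K_p = 100.
K_p = (100 − 1)/3.004 = 33.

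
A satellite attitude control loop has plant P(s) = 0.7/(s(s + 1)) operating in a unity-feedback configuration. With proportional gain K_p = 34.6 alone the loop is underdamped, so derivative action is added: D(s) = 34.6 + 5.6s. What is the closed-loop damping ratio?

ζ = 0.5

Forward path: (34.6 + 5.6s)·0.7/(s(s+1)). The closed-loop characteristic equation is s² + (1 + 0.7·5.6)s + 0.7·34.6 = 0.
That is s² + 4.92s + 24.22 = 0, so ω_n = 4.921 rad/s and ζ = 4.92/(2·4.921) = 0.4999.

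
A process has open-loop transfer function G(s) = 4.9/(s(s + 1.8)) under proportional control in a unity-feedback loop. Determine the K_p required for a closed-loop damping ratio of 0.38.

Closed-loop characteristic equation: s² + 1.8s + K_p·4.9 = 0.
So ω_n = √(4.9K_p) and 2ζω_n = 1.8, giving ζ = 1.8/(2√(4.9K_p)).
Setting ζ = 0.38: √(4.9K_p) = 1.8/(2·0.38) = 2.368, so K_p = 5.609/4.9 = 1.14.

K_p = 1.14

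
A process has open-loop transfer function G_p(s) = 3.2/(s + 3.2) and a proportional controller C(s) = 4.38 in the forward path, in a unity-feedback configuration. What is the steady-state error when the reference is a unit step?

The loop is type 0. Static position error constant K_pos = C(0)·G_p(0) = 4.38·1 = 4.38.
Steady-state error to a unit step: e_ss = 1/(1+K_pos) = 1/5.38 = 0.186.

0.186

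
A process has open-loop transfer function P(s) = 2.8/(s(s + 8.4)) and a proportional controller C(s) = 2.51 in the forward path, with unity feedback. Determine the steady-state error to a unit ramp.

The loop has one pole at the origin (type 1). Velocity error constant K_v = lim_{s→0} s·C(s)P(s) = 2.51·2.8/8.4 = 0.8367.
Steady-state error to a unit ramp: e_ss = 1/K_v = 1.2.

1.2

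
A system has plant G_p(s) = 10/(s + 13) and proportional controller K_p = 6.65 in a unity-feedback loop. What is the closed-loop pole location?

Closed-loop transfer function: T(s) = K_p·G_p(s)/(1 + K_p·G_p(s)) = 66.5/(s + 13 + 66.5) = 66.5/(s + 79.5).
The closed-loop pole is at s = −79.5.

s = -79.5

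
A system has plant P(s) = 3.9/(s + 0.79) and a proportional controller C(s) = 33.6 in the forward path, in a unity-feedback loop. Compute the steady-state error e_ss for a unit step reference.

0.00599

The loop is type 0. Static position error constant K_pos = C(0)·P(0) = 33.6·4.937 = 165.9.
Steady-state error to a unit step: e_ss = 1/(1+K_pos) = 1/166.9 = 0.00599.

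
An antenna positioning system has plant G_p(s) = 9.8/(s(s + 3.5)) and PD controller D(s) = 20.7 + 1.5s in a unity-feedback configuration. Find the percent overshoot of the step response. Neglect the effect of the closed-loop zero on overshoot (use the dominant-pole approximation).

7.36%

Forward path: (20.7 + 1.5s)·9.8/(s(s+3.5)). The closed-loop characteristic equation is s² + (3.5 + 9.8·1.5)s + 9.8·20.7 = 0.
That is s² + 18.2s + 202.9 = 0, so ω_n = 14.24 rad/s and ζ = 18.2/(2·14.24) = 0.6389.
%OS = 100·exp(−πζ/√(1−ζ²)) = 7.36%.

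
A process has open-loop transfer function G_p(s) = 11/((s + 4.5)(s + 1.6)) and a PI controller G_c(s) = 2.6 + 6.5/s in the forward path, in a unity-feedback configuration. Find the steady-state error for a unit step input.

0

The open loop G_c(s)G_p(s) has a pole at the origin (type 1), so the static position error constant is infinite and e_ss = 1/(1+∞) = 0.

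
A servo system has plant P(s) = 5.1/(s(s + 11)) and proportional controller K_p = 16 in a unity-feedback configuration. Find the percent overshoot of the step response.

Closed-loop characteristic equation: s² + 11s + 81.6 = 0, so ω_n = 9.033 rad/s and ζ = 11/(2·9.033) = 0.6089.
%OS = 100·exp(−πζ/√(1−ζ²)) = 100·exp(−π·0.6089/√0.6293) = 8.97%.

8.97%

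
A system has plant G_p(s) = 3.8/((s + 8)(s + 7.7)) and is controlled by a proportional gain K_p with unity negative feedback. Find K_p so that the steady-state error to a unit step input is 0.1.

For a type-0 loop with proportional control, e_ss = 1/(1 + K_p·G_p(0)).
G_p(0) = 0.06169. Require 1/(1 + K_p·0.06169) = 0.1, so 1 + 0.06169·K_p = 10.
K_p = (10 − 1)/0.06169 = 146.

K_p = 146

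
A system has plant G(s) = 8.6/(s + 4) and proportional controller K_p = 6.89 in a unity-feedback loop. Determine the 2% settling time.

T_s ≈ 0.0632 s

Closed-loop transfer function: T(s) = K_p·G(s)/(1 + K_p·G(s)) = 59.25/(s + 4 + 59.25) = 59.25/(s + 63.25).
Time constant τ = 1/63.25 = 0.01581 s, so the 2% settling time is about 4τ = 0.0632 s.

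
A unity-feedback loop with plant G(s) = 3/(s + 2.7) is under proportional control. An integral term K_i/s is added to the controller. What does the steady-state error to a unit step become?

0

The integrator makes K_pos = lim_{s→0} C(s)G(s) infinite, so e_ss = 1/(1+K_pos) = 0.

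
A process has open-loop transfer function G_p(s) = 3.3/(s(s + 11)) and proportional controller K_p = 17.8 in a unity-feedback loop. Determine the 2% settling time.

T_s ≈ 0.727 s

From 1 + K_pG_p(s) = 0: s² + 11s + 58.74 = 0 ⇒ ω_n = 7.664, ζ = 0.7176.
2% settling time T_s ≈ 4/(ζω_n) = 4/5.5 = 0.727 s.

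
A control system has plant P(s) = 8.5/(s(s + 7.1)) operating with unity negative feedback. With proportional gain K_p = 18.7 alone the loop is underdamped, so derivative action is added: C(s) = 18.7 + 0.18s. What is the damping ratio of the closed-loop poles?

ζ = 0.342

Forward path: (18.7 + 0.18s)·8.5/(s(s+7.1)). The closed-loop characteristic equation is s² + (7.1 + 8.5·0.18)s + 8.5·18.7 = 0.
That is s² + 8.63s + 158.9 = 0, so ω_n = 12.61 rad/s and ζ = 8.63/(2·12.61) = 0.3423.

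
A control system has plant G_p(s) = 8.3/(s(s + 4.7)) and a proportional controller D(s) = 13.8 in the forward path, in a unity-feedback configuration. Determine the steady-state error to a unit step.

0

The open loop D(s)G_p(s) has a pole at the origin (type 1), so the static position error constant is infinite and e_ss = 1/(1+∞) = 0.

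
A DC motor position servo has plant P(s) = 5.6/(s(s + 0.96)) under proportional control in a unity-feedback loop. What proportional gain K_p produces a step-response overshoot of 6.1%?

From %OS = 100·exp(−πζ/√(1−ζ²)) = 6.1%, ζ = −ln(0.061)/√(π²+ln²(0.061)) = 0.6649.
Characteristic equation s² + 0.96s + 5.6K_p = 0 gives ζ = 0.96/(2√(5.6K_p)).
Setting ζ = 0.6649: √(5.6K_p) = 0.96/(2·0.6649) = 0.7219, so K_p = 0.5211/5.6 = 0.0931.

K_p = 0.0931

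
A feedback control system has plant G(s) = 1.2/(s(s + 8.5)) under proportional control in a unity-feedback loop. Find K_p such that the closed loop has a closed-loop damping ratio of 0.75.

K_p = 26.8

Closed-loop characteristic equation: s² + 8.5s + K_p·1.2 = 0.
So ω_n = √(1.2K_p) and 2ζω_n = 8.5, giving ζ = 8.5/(2√(1.2K_p)).
Setting ζ = 0.75: √(1.2K_p) = 8.5/(2·0.75) = 5.667, so K_p = 32.11/1.2 = 26.8.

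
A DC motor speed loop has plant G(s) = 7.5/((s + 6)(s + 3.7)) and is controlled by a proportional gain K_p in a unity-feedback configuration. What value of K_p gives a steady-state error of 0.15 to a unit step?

For a type-0 loop with proportional control, e_ss = 1/(1 + K_p·G(0)).
G(0) = 0.3378. Require 1/(1 + K_p·0.3378) = 0.15, so 1 + 0.3378·K_p = 6.667.
K_p = (6.667 − 1)/0.3378 = 16.8.

K_p = 16.8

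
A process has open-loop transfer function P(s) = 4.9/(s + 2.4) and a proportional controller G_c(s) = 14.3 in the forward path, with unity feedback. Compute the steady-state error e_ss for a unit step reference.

The loop is type 0. Static position error constant K_pos = G_c(0)·P(0) = 14.3·2.042 = 29.2.
Steady-state error to a unit step: e_ss = 1/(1+K_pos) = 1/30.2 = 0.0331.

0.0331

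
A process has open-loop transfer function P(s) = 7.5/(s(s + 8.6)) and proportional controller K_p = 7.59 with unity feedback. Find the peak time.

T_p = 0.507 s

From 1 + K_pP(s) = 0: s² + 8.6s + 56.92 = 0 ⇒ ω_n = 7.545, ζ = 0.5699.
Damped frequency ω_d = ω_n√(1−ζ²) = 6.2 rad/s, so peak time T_p = π/ω_d = 0.507 s.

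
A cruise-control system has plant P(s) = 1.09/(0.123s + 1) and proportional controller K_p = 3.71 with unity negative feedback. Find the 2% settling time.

Closed loop: T(s) = K_p·P/(1+K_p·P) = 4.044/(0.123s + 1 + 4.044), with pole at s = −(1 + 4.044)/0.123 = −41.01.
τ = 1/41.01 = 0.02439 s, so 2% settling time ≈ 4τ = 0.0975 s.

T_s ≈ 0.0975 s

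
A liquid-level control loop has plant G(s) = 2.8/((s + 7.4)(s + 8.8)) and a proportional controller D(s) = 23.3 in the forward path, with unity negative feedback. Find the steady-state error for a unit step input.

0.5

The loop is type 0. Static position error constant K_pos = D(0)·G(0) = 23.3·0.043 = 1.002.
Steady-state error to a unit step: e_ss = 1/(1+K_pos) = 1/2.002 = 0.5.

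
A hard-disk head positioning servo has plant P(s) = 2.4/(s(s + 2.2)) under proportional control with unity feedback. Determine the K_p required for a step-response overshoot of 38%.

K_p = 5.82

From %OS = 100·exp(−πζ/√(1−ζ²)) = 38%, ζ = −ln(0.38)/√(π²+ln²(0.38)) = 0.2943.
Characteristic equation s² + 2.2s + 2.4K_p = 0 gives ζ = 2.2/(2√(2.4K_p)).
Setting ζ = 0.2943: √(2.4K_p) = 2.2/(2·0.2943) = 3.737, so K_p = 13.97/2.4 = 5.82.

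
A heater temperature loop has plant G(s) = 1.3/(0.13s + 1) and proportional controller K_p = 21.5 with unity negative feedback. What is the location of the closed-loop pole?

s = -222.7

Closed loop: T(s) = K_p·G/(1+K_p·G) = 27.95/(0.13s + 1 + 27.95), with pole at s = −(1 + 27.95)/0.13 = −222.7.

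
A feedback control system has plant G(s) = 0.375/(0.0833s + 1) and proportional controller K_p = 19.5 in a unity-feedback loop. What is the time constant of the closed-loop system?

Closed loop: T(s) = K_p·G/(1+K_p·G) = 7.312/(0.0833s + 1 + 7.312), with pole at s = −(1 + 7.312)/0.0833 = −99.79.
Closed-loop time constant τ = 1/99.79 = 0.01 s.

τ = 0.01 s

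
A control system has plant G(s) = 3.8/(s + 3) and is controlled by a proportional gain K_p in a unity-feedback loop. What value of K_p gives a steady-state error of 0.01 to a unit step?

For a type-0 loop with proportional control, e_ss = 1/(1 + K_p·G(0)).
G(0) = 1.267. Require 1/(1 + K_p·1.267) = 0.01, so 1 + 1.267·K_p = 100.
K_p = (100 − 1)/1.267 = 78.2.

K_p = 78.2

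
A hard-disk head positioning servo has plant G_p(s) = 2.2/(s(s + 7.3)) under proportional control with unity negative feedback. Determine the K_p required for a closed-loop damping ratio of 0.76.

K_p = 10.5

Closed-loop characteristic equation: s² + 7.3s + K_p·2.2 = 0.
So ω_n = √(2.2K_p) and 2ζω_n = 7.3, giving ζ = 7.3/(2√(2.2K_p)).
Setting ζ = 0.76: √(2.2K_p) = 7.3/(2·0.76) = 4.803, so K_p = 23.07/2.2 = 10.5.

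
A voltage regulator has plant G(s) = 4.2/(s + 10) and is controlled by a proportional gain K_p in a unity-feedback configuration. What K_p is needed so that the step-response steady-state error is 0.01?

The loop is type 0, so e_ss(step) = 1/(1 + K_pos) with K_pos = K_p·G(0).
G(0) = 0.42. Require 1/(1 + K_p·0.42) = 0.01, so 1 + 0.42·K_p = 100.
K_p = (100 − 1)/0.42 = 236.

K_p = 236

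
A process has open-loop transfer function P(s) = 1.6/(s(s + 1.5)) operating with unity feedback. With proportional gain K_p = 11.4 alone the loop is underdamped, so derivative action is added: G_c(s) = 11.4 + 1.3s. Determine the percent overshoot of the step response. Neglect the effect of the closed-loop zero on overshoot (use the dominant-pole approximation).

23.5%

Forward path: (11.4 + 1.3s)·1.6/(s(s+1.5)). The closed-loop characteristic equation is s² + (1.5 + 1.6·1.3)s + 1.6·11.4 = 0.
That is s² + 3.58s + 18.24 = 0, so ω_n = 4.271 rad/s and ζ = 3.58/(2·4.271) = 0.4191.
%OS = 100·exp(−πζ/√(1−ζ²)) = 23.5%.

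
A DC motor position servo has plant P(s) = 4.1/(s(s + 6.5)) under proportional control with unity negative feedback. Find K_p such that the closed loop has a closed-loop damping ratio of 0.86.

Closed-loop characteristic equation: s² + 6.5s + K_p·4.1 = 0.
So ω_n = √(4.1K_p) and 2ζω_n = 6.5, giving ζ = 6.5/(2√(4.1K_p)).
Setting ζ = 0.86: √(4.1K_p) = 6.5/(2·0.86) = 3.779, so K_p = 14.28/4.1 = 3.48.

K_p = 3.48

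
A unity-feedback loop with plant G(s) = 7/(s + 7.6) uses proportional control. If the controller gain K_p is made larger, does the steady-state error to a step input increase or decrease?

e_ss = 1/(1 + K_p·G(0)); a larger K_p raises the denominator, so e_ss decreases.

decrease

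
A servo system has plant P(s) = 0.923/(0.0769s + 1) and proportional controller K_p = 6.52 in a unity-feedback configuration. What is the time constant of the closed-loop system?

τ = 0.011 s

Closed loop: T(s) = K_p·P/(1+K_p·P) = 6.018/(0.0769s + 1 + 6.018), with pole at s = −(1 + 6.018)/0.0769 = −91.26.
Closed-loop time constant τ = 1/91.26 = 0.011 s.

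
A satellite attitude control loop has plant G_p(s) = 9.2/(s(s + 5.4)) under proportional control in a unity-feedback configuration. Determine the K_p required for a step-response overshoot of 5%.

From %OS = 100·exp(−πζ/√(1−ζ²)) = 5%, ζ = −ln(0.05)/√(π²+ln²(0.05)) = 0.6901.
Characteristic equation s² + 5.4s + 9.2K_p = 0 gives ζ = 5.4/(2√(9.2K_p)).
Setting ζ = 0.6901: √(9.2K_p) = 5.4/(2·0.6901) = 3.912, so K_p = 15.31/9.2 = 1.66.

K_p = 1.66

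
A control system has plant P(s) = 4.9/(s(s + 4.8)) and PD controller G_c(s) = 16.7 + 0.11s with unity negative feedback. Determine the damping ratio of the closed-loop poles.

Forward path: (16.7 + 0.11s)·4.9/(s(s+4.8)). The closed-loop characteristic equation is s² + (4.8 + 4.9·0.11)s + 4.9·16.7 = 0.
That is s² + 5.339s + 81.83 = 0, so ω_n = 9.046 rad/s and ζ = 5.339/(2·9.046) = 0.2951.

ζ = 0.295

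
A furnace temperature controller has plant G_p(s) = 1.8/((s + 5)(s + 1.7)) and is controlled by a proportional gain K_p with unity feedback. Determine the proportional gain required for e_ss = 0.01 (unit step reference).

The loop is type 0, so e_ss(step) = 1/(1 + K_pos) with K_pos = K_p·G_p(0).
G_p(0) = 0.2118. Require 1/(1 + K_p·0.2118) = 0.01, so 1 + 0.2118·K_p = 100.
K_p = (100 − 1)/0.2118 = 468.

K_p = 468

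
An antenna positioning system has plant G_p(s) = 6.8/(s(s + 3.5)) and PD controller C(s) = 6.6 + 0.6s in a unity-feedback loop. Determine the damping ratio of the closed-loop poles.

Forward path: (6.6 + 0.6s)·6.8/(s(s+3.5)). The closed-loop characteristic equation is s² + (3.5 + 6.8·0.6)s + 6.8·6.6 = 0.
That is s² + 7.58s + 44.88 = 0, so ω_n = 6.699 rad/s and ζ = 7.58/(2·6.699) = 0.5657.

ζ = 0.566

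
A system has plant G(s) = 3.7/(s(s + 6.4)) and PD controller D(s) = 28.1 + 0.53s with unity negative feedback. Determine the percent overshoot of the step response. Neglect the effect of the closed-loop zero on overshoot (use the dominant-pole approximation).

24.4%

Forward path: (28.1 + 0.53s)·3.7/(s(s+6.4)). The closed-loop characteristic equation is s² + (6.4 + 3.7·0.53)s + 3.7·28.1 = 0.
That is s² + 8.361s + 104 = 0, so ω_n = 10.2 rad/s and ζ = 8.361/(2·10.2) = 0.41.
%OS = 100·exp(−πζ/√(1−ζ²)) = 24.4%.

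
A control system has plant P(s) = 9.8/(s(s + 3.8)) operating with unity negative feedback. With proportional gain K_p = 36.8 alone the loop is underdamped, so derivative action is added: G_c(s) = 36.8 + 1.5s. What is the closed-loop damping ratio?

ζ = 0.487

Forward path: (36.8 + 1.5s)·9.8/(s(s+3.8)). The closed-loop characteristic equation is s² + (3.8 + 9.8·1.5)s + 9.8·36.8 = 0.
That is s² + 18.5s + 360.6 = 0, so ω_n = 18.99 rad/s and ζ = 18.5/(2·18.99) = 0.4871.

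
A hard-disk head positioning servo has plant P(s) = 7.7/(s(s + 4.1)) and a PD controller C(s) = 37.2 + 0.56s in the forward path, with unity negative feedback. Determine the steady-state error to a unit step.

The open loop C(s)P(s) has a pole at the origin (type 1), so the static position error constant is infinite and e_ss = 1/(1+∞) = 0.

0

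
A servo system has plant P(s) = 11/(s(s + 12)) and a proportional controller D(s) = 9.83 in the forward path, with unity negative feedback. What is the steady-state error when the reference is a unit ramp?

0.111

The loop has one pole at the origin (type 1). Velocity error constant K_v = lim_{s→0} s·D(s)P(s) = 9.83·11/12 = 9.011.
Steady-state error to a unit ramp: e_ss = 1/K_v = 0.111.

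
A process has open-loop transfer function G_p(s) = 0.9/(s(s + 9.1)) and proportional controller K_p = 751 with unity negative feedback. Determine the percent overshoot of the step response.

Closed-loop characteristic equation: s² + 9.1s + 675.9 = 0, so ω_n = 26 rad/s and ζ = 9.1/(2·26) = 0.175.
%OS = 100·exp(−πζ/√(1−ζ²)) = 100·exp(−π·0.175/√0.9694) = 57.2%.

57.2%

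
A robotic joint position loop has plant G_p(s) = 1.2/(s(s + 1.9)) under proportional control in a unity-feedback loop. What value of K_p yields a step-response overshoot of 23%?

K_p = 4.19

From %OS = 100·exp(−πζ/√(1−ζ²)) = 23%, ζ = −ln(0.23)/√(π²+ln²(0.23)) = 0.4237.
Characteristic equation s² + 1.9s + 1.2K_p = 0 gives ζ = 1.9/(2√(1.2K_p)).
Setting ζ = 0.4237: √(1.2K_p) = 1.9/(2·0.4237) = 2.242, so K_p = 5.026/1.2 = 4.19.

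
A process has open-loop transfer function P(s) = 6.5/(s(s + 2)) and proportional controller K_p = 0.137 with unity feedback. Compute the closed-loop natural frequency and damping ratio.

ω_n = 0.944 rad/s, ζ = 1.06

With unity feedback the closed-loop characteristic equation is s² + 2s + 0.137·6.5 = s² + 2s + 0.8905 = 0.
Matching s² + 2ζω_n s + ω_n²: ω_n = √0.8905 = 0.9437 rad/s and 2ζω_n = 2, so ζ = 2/(2·0.9437) = 1.06.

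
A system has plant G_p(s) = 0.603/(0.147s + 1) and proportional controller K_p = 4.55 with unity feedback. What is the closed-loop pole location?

Closed loop: T(s) = K_p·G_p/(1+K_p·G_p) = 2.744/(0.147s + 1 + 2.744), with pole at s = −(1 + 2.744)/0.147 = −25.47.

s = -25.47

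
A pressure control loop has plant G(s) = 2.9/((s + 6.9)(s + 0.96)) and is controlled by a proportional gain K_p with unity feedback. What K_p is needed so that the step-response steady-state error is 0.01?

Steady-state error for a unit step on this type-0 loop is 1/(1 + K_p·G(0)).
G(0) = 0.4378. Require 1/(1 + K_p·0.4378) = 0.01, so 1 + 0.4378·K_p = 100.
K_p = (100 − 1)/0.4378 = 226.

K_p = 226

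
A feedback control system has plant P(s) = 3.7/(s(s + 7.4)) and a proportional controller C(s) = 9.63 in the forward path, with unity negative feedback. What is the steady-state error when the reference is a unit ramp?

0.208

The loop has one pole at the origin (type 1). Velocity error constant K_v = lim_{s→0} s·C(s)P(s) = 9.63·3.7/7.4 = 4.815.
Steady-state error to a unit ramp: e_ss = 1/K_v = 0.208.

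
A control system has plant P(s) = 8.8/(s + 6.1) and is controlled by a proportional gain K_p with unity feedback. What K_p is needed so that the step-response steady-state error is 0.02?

The loop is type 0, so e_ss(step) = 1/(1 + K_pos) with K_pos = K_p·P(0).
P(0) = 1.443. Require 1/(1 + K_p·1.443) = 0.02, so 1 + 1.443·K_p = 50.
K_p = (50 − 1)/1.443 = 34.

K_p = 34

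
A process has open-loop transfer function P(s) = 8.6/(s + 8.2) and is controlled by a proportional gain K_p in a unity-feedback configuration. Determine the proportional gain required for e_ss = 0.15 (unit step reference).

Steady-state error for a unit step on this type-0 loop is 1/(1 + K_p·P(0)).
P(0) = 1.049. Require 1/(1 + K_p·1.049) = 0.15, so 1 + 1.049·K_p = 6.667.
K_p = (6.667 − 1)/1.049 = 5.4.

K_p = 5.4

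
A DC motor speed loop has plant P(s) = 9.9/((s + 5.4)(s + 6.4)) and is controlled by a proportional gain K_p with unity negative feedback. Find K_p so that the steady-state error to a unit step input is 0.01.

K_p = 346

Steady-state error for a unit step on this type-0 loop is 1/(1 + K_p·P(0)).
P(0) = 0.2865. Require 1/(1 + K_p·0.2865) = 0.01, so 1 + 0.2865·K_p = 100.
K_p = (100 − 1)/0.2865 = 346.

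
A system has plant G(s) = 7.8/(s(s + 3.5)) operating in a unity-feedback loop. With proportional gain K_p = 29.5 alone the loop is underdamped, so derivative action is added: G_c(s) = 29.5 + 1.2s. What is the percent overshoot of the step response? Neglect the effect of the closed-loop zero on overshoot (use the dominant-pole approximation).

Forward path: (29.5 + 1.2s)·7.8/(s(s+3.5)). The closed-loop characteristic equation is s² + (3.5 + 7.8·1.2)s + 7.8·29.5 = 0.
That is s² + 12.86s + 230.1 = 0, so ω_n = 15.17 rad/s and ζ = 12.86/(2·15.17) = 0.4239.
%OS = 100·exp(−πζ/√(1−ζ²)) = 23%.

23%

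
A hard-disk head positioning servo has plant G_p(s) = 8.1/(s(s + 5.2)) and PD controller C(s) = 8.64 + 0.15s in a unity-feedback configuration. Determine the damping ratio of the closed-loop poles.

ζ = 0.383

Forward path: (8.64 + 0.15s)·8.1/(s(s+5.2)). The closed-loop characteristic equation is s² + (5.2 + 8.1·0.15)s + 8.1·8.64 = 0.
That is s² + 6.415s + 69.98 = 0, so ω_n = 8.366 rad/s and ζ = 6.415/(2·8.366) = 0.3834.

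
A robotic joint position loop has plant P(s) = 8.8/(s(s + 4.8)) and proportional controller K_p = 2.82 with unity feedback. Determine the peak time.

Closed-loop characteristic equation: s² + 4.8s + 24.82 = 0, so ω_n = 4.982 rad/s and ζ = 4.8/(2·4.982) = 0.4818.
Damped frequency ω_d = ω_n√(1−ζ²) = 4.365 rad/s, so peak time T_p = π/ω_d = 0.72 s.

T_p = 0.72 s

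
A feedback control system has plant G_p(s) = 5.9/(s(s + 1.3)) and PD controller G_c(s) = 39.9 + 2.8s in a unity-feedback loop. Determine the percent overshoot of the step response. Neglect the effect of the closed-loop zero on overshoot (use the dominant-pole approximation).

10.6%

Forward path: (39.9 + 2.8s)·5.9/(s(s+1.3)). The closed-loop characteristic equation is s² + (1.3 + 5.9·2.8)s + 5.9·39.9 = 0.
That is s² + 17.82s + 235.4 = 0, so ω_n = 15.34 rad/s and ζ = 17.82/(2·15.34) = 0.5807.
%OS = 100·exp(−πζ/√(1−ζ²)) = 10.6%.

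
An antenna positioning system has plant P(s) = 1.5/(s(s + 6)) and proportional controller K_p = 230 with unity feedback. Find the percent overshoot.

The closed-loop denominator s² + 6s + 345 gives ω_n = √345 = 18.57 and ζ = 6/(2ω_n) = 0.1615.
%OS = 100·exp(−πζ/√(1−ζ²)) = 100·exp(−π·0.1615/√0.9739) = 59.8%.

59.8%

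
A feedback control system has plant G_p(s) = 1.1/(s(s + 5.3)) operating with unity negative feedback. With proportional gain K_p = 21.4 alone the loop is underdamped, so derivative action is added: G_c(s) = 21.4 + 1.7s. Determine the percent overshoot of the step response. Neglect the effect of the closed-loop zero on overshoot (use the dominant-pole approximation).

3.19%

Forward path: (21.4 + 1.7s)·1.1/(s(s+5.3)). The closed-loop characteristic equation is s² + (5.3 + 1.1·1.7)s + 1.1·21.4 = 0.
That is s² + 7.17s + 23.54 = 0, so ω_n = 4.852 rad/s and ζ = 7.17/(2·4.852) = 0.7389.
%OS = 100·exp(−πζ/√(1−ζ²)) = 3.19%.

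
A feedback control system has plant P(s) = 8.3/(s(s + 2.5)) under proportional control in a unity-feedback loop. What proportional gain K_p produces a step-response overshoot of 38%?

From %OS = 100·exp(−πζ/√(1−ζ²)) = 38%, ζ = −ln(0.38)/√(π²+ln²(0.38)) = 0.2943.
Characteristic equation s² + 2.5s + 8.3K_p = 0 gives ζ = 2.5/(2√(8.3K_p)).
Setting ζ = 0.2943: √(8.3K_p) = 2.5/(2·0.2943) = 4.247, so K_p = 18.03/8.3 = 2.17.

K_p = 2.17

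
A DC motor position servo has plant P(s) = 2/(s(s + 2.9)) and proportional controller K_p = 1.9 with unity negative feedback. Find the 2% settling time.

From 1 + K_pP(s) = 0: s² + 2.9s + 3.8 = 0 ⇒ ω_n = 1.949, ζ = 0.7438.
2% settling time T_s ≈ 4/(ζω_n) = 4/1.45 = 2.76 s.

T_s ≈ 2.76 s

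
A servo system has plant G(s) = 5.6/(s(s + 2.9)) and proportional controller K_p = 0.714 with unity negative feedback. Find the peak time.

The closed-loop denominator s² + 2.9s + 3.998 gives ω_n = √3.998 = 2 and ζ = 2.9/(2ω_n) = 0.7251.
Damped frequency ω_d = ω_n√(1−ζ²) = 1.377 rad/s, so peak time T_p = π/ω_d = 2.28 s.

T_p = 2.28 s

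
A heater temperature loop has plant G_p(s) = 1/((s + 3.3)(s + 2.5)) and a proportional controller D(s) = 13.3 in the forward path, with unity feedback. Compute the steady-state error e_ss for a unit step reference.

0.383

The loop is type 0. Static position error constant K_pos = D(0)·G_p(0) = 13.3·0.1212 = 1.612.
Steady-state error to a unit step: e_ss = 1/(1+K_pos) = 1/2.612 = 0.383.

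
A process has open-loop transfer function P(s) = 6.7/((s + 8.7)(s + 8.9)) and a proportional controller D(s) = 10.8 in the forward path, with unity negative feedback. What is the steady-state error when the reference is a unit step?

0.517

The loop is type 0. Static position error constant K_pos = D(0)·P(0) = 10.8·0.08653 = 0.9345.
Steady-state error to a unit step: e_ss = 1/(1+K_pos) = 1/1.935 = 0.517.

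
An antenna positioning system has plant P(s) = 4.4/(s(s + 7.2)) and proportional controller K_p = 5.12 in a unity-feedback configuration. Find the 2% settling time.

Closed-loop characteristic equation: s² + 7.2s + 22.53 = 0, so ω_n = 4.746 rad/s and ζ = 7.2/(2·4.746) = 0.7585.
2% settling time T_s ≈ 4/(ζω_n) = 4/3.6 = 1.11 s.

T_s ≈ 1.11 s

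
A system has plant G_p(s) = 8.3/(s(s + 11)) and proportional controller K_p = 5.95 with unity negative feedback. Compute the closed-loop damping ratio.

ζ = 0.783

The closed-loop denominator is s(s+11) + 5.95·8.3 = s² + 11s + 49.39.
So ω_n² = 49.39 ⇒ ω_n = 7.027 rad/s, and ζ = 11/(2ω_n) = 0.783.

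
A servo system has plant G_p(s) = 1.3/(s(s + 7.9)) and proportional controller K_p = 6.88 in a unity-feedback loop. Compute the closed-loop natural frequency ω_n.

ω_n = 2.99 rad/s

1 + K_p·G_p(s) = 0 gives s² + 7.9s + 8.944 = 0.
So ω_n² = 8.944 ⇒ ω_n = 2.991 rad/s, and ζ = 7.9/(2ω_n) = 1.32.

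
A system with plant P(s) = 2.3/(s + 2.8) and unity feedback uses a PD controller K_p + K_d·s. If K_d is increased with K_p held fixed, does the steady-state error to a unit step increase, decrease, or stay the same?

At s = 0 the derivative term contributes nothing: C(0) = K_p regardless of K_d, so K_pos = K_p·P(0) and e_ss are unchanged.

unchanged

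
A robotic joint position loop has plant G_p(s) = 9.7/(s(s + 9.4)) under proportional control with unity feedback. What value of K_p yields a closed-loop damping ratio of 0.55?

Closed-loop characteristic equation: s² + 9.4s + K_p·9.7 = 0.
So ω_n = √(9.7K_p) and 2ζω_n = 9.4, giving ζ = 9.4/(2√(9.7K_p)).
Setting ζ = 0.55: √(9.7K_p) = 9.4/(2·0.55) = 8.545, so K_p = 73.02/9.7 = 7.53.

K_p = 7.53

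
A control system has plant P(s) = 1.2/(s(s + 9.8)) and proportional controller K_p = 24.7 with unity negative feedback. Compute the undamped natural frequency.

ω_n = 5.44 rad/s

The closed-loop denominator is s(s+9.8) + 24.7·1.2 = s² + 9.8s + 29.64.
So ω_n² = 29.64 ⇒ ω_n = 5.444 rad/s, and ζ = 9.8/(2ω_n) = 0.9.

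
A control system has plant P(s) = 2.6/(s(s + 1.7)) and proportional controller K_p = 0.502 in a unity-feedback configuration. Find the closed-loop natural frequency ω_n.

ω_n = 1.14 rad/s

With unity feedback the closed-loop characteristic equation is s² + 1.7s + 0.502·2.6 = s² + 1.7s + 1.305 = 0.
So ω_n² = 1.305 ⇒ ω_n = 1.142 rad/s, and ζ = 1.7/(2ω_n) = 0.744.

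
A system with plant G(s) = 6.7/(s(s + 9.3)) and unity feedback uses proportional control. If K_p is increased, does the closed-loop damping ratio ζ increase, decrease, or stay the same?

ζ = 9.3/(2√(6.7K_p)); increasing K_p raises the denominator, so ζ falls.

decrease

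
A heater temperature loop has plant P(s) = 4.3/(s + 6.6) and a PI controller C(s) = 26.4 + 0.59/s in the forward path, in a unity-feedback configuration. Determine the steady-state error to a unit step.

0

The open loop C(s)P(s) has a pole at the origin (type 1), so the static position error constant is infinite and e_ss = 1/(1+∞) = 0.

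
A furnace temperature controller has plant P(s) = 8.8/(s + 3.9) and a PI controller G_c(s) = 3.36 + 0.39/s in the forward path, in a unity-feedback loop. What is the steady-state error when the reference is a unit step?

0

The open loop G_c(s)P(s) has a pole at the origin (type 1), so the static position error constant is infinite and e_ss = 1/(1+∞) = 0.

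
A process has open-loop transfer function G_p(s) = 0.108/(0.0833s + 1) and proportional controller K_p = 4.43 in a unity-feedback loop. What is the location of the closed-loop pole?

s = -17.75

Closed loop: T(s) = K_p·G_p/(1+K_p·G_p) = 0.4784/(0.0833s + 1 + 0.4784), with pole at s = −(1 + 0.4784)/0.0833 = −17.75.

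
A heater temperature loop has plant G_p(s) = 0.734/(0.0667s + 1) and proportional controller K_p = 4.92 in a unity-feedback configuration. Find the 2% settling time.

Closed loop: T(s) = K_p·G_p/(1+K_p·G_p) = 3.611/(0.0667s + 1 + 3.611), with pole at s = −(1 + 3.611)/0.0667 = −69.13.
τ = 1/69.13 = 0.01446 s, so 2% settling time ≈ 4τ = 0.0579 s.

T_s ≈ 0.0579 s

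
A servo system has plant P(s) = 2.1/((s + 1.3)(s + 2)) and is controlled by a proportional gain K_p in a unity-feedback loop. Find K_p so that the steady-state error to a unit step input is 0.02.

Steady-state error for a unit step on this type-0 loop is 1/(1 + K_p·P(0)).
P(0) = 0.8077. Require 1/(1 + K_p·0.8077) = 0.02, so 1 + 0.8077·K_p = 50.
K_p = (50 − 1)/0.8077 = 60.7.

K_p = 60.7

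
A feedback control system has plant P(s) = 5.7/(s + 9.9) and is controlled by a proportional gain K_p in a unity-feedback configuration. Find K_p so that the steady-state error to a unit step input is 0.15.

For a type-0 loop with proportional control, e_ss = 1/(1 + K_p·P(0)).
P(0) = 0.5758. Require 1/(1 + K_p·0.5758) = 0.15, so 1 + 0.5758·K_p = 6.667.
K_p = (6.667 − 1)/0.5758 = 9.84.

K_p = 9.84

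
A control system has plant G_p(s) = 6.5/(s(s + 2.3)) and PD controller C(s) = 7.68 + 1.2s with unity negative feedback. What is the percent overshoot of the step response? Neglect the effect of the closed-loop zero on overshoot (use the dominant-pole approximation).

Forward path: (7.68 + 1.2s)·6.5/(s(s+2.3)). The closed-loop characteristic equation is s² + (2.3 + 6.5·1.2)s + 6.5·7.68 = 0.
That is s² + 10.1s + 49.92 = 0, so ω_n = 7.065 rad/s and ζ = 10.1/(2·7.065) = 0.7147.
%OS = 100·exp(−πζ/√(1−ζ²)) = 4.03%.

4.03%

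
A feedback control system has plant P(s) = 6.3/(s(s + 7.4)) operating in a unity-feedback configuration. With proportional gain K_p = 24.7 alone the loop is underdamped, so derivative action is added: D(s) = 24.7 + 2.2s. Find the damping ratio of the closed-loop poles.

ζ = 0.852

Forward path: (24.7 + 2.2s)·6.3/(s(s+7.4)). The closed-loop characteristic equation is s² + (7.4 + 6.3·2.2)s + 6.3·24.7 = 0.
That is s² + 21.26s + 155.6 = 0, so ω_n = 12.47 rad/s and ζ = 21.26/(2·12.47) = 0.8521.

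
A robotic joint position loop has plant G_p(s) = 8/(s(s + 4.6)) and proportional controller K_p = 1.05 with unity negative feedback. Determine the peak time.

T_p = 1.78 s

Closed-loop characteristic equation: s² + 4.6s + 8.4 = 0, so ω_n = 2.898 rad/s and ζ = 4.6/(2·2.898) = 0.7936.
Damped frequency ω_d = ω_n√(1−ζ²) = 1.764 rad/s, so peak time T_p = π/ω_d = 1.78 s.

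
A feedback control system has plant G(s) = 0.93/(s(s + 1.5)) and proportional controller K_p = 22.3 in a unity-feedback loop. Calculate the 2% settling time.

The closed-loop denominator s² + 1.5s + 20.74 gives ω_n = √20.74 = 4.554 and ζ = 1.5/(2ω_n) = 0.1647.
2% settling time T_s ≈ 4/(ζω_n) = 4/0.75 = 5.33 s.

T_s ≈ 5.33 s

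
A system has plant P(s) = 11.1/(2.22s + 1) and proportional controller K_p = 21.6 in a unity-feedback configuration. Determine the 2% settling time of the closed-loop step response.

T_s ≈ 0.0369 s

Closed loop: T(s) = K_p·P/(1+K_p·P) = 239.8/(2.22s + 1 + 239.8), with pole at s = −(1 + 239.8)/2.22 = −108.5.
τ = 1/108.5 = 0.009221 s, so 2% settling time ≈ 4τ = 0.0369 s.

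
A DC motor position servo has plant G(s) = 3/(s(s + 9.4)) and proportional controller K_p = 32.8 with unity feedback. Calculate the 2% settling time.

The closed-loop denominator s² + 9.4s + 98.4 gives ω_n = √98.4 = 9.92 and ζ = 9.4/(2ω_n) = 0.4738.
2% settling time T_s ≈ 4/(ζω_n) = 4/4.7 = 0.851 s.

T_s ≈ 0.851 s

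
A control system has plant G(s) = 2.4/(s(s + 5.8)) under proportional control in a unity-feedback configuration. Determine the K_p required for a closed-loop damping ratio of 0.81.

Closed-loop characteristic equation: s² + 5.8s + K_p·2.4 = 0.
So ω_n = √(2.4K_p) and 2ζω_n = 5.8, giving ζ = 5.8/(2√(2.4K_p)).
Setting ζ = 0.81: √(2.4K_p) = 5.8/(2·0.81) = 3.58, so K_p = 12.82/2.4 = 5.34.

K_p = 5.34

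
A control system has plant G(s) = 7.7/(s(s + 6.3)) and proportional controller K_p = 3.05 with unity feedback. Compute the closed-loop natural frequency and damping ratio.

The closed-loop denominator is s(s+6.3) + 3.05·7.7 = s² + 6.3s + 23.48.
So ω_n² = 23.48 ⇒ ω_n = 4.846 rad/s, and ζ = 6.3/(2ω_n) = 0.65.

ω_n = 4.85 rad/s, ζ = 0.65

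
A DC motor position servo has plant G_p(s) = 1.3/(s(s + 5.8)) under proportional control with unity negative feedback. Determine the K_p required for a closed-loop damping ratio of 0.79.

Closed-loop characteristic equation: s² + 5.8s + K_p·1.3 = 0.
So ω_n = √(1.3K_p) and 2ζω_n = 5.8, giving ζ = 5.8/(2√(1.3K_p)).
Setting ζ = 0.79: √(1.3K_p) = 5.8/(2·0.79) = 3.671, so K_p = 13.48/1.3 = 10.4.

K_p = 10.4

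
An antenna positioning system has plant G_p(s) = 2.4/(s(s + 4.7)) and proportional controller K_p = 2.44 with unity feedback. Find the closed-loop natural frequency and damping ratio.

With unity feedback the closed-loop characteristic equation is s² + 4.7s + 2.44·2.4 = s² + 4.7s + 5.856 = 0.
So ω_n² = 5.856 ⇒ ω_n = 2.42 rad/s, and ζ = 4.7/(2ω_n) = 0.971.

ω_n = 2.42 rad/s, ζ = 0.971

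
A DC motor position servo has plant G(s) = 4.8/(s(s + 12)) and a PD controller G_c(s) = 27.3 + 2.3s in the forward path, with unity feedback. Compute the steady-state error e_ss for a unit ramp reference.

The loop has one pole at the origin (type 1). Velocity error constant K_v = lim_{s→0} s·G_c(s)G(s) = 27.3·4.8/12 = 10.92.
Steady-state error to a unit ramp: e_ss = 1/K_v = 0.0916.

0.0916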